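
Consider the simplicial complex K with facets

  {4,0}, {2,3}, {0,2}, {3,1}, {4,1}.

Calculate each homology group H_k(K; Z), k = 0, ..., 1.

H_0 ≅ Z,  H_1 ≅ Z.

Fix the vertex order 0 < 1 < 2 < 3 < 4 and write every simplex with vertices in increasing order. Then dim K = 1 and the simplices of K are:

  0-simplices (5): [0], [1], [2], [3], [4]
  1-simplices (5): [0,2], [0,4], [1,3], [1,4], [2,3]

so the chain groups are C_0 ≅ Z^5, C_1 ≅ Z^5.

∂_1: C_1 → C_0 maps an edge to its endpoints' difference, ∂[p,q] = q − p. For instance
  ∂[2,3] = [3] − [2].
The resulting 5×5 matrix has rank 4, and its Smith normal form has invariant factors (1,1,1,1).

Now H_k = ker ∂_k / im ∂_{k+1}, so:

  H_0: rank C_0 − rank ∂_1 = 5 − 4 = 1, and the invariant factors of ∂_1 are all 1, so H_0 = Z.
  H_1: rank ker ∂_1 − rank ∂_2 = (5 − 4) − 0 = 1, and there is no ∂_2, so H_1 = Z.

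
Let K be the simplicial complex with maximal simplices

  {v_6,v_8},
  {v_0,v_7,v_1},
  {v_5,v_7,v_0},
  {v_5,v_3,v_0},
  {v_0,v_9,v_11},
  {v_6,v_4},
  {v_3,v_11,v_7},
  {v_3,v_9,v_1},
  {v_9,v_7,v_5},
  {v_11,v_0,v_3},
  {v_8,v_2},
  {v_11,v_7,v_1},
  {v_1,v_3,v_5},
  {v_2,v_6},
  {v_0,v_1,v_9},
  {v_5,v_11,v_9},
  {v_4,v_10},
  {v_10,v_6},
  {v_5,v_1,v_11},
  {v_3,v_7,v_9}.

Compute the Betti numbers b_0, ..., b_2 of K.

We work with the vertex ordering v_0 < v_1 < v_2 < v_3 < v_4 < v_5 < v_6 < v_7 < v_8 < v_9 < v_10 < v_11. The simplices of K, each written with vertices in increasing order, are:

  0-simplices (12): [v_0], [v_1], [v_2], [v_3], [v_4], [v_5], [v_6], [v_7], [v_8], [v_9], [v_10], [v_11]
  1-simplices (27): (27 of them)
  2-simplices (14): (14 of them)

Hence C_0 ≅ Z^12, C_1 ≅ Z^27, C_2 ≅ Z^14.

Boundary ∂_1: C_1 → C_0 is given by ∂[p,q] = [q] − [p].
The 12×27 boundary matrix has rank 10 and Smith normal form diag(1,1,1,1,1,1,1,1,1,1).

Boundary ∂_2: C_2 → C_1 acts by ∂[p,q,r] = [q,r] − [p,r] + [p,q]. For instance
  ∂[v_0,v_1,v_9] = [v_1,v_9] − [v_0,v_9] + [v_0,v_1],
  ∂[v_3,v_7,v_9] = [v_7,v_9] − [v_3,v_9] + [v_3,v_7].
This gives a 27×14 integer matrix of rank 13; reducing to Smith normal form yields diagonal entries (1,1,1,1,1,1,1,1,1,1,1,1,1).

Now H_k = ker ∂_k / im ∂_{k+1}, so:

  H_0: rank C_0 − rank ∂_1 = 12 − 10 = 2, and the invariant factors of ∂_1 are all 1, so H_0 = Z^2.
  H_1: rank ker ∂_1 − rank ∂_2 = (27 − 10) − 13 = 4, and the invariant factors of ∂_2 are all 1, so H_1 = Z^4.
  H_2: rank ker ∂_2 − rank ∂_3 = (14 − 13) − 0 = 1, and there is no ∂_3, so H_2 = Z.

Hence the Betti numbers are b_0 = 2, b_1 = 4, b_2 = 1.

b_0 = 2, b_1 = 4, b_2 = 1.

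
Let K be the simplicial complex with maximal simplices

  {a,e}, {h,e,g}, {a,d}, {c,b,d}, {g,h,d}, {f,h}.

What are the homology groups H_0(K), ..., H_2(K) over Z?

Order the vertices as a < b < c < d < e < f < g < h. Listing each simplex with vertices in this order, K has dimension 2 with simplices:

  0-simplices (8): a, b, c, d, e, f, g, h
  1-simplices (11): ad, ae, bc, bd, cd, dg, dh, eg, eh, fh, gh
  2-simplices (3): bcd, dgh, egh

giving chain groups C_0 ≅ Z^8, C_1 ≅ Z^11, C_2 ≅ Z^3.

∂_1: C_1 → C_0 is given by ∂[p,q] = [q] − [p]. For instance
  ∂fh = h − f.
This gives a 8×11 integer matrix of rank 7; reducing to Smith normal form yields diagonal entries (1,1,1,1,1,1,1).

Boundary ∂_2: C_2 → C_1 sends each 2-simplex [p,q,r] to [q,r] − [p,r] + [p,q]. For instance
  ∂dgh = gh − dh + dg,
  ∂egh = gh − eh + eg.
As a 11×3 matrix over Z this has rank 3, with invariant factors (1,1,1).

Computing H_k = (kernel of ∂_k) / (image of ∂_{k+1}):

  H_0: rank C_0 − rank ∂_1 = 8 − 7 = 1, and the invariant factors of ∂_1 are all 1, so H_0 = Z.
  H_1: rank ker ∂_1 − rank ∂_2 = (11 − 7) − 3 = 1, and the invariant factors of ∂_2 are all 1, so H_1 = Z.
  H_2: rank ker ∂_2 − rank ∂_3 = (3 − 3) − 0 = 0, and there is no ∂_3, so H_2 = 0.

As a check, the Euler characteristic is 8 − 11 + 3 = 0, which agrees with 1 − 1 + 0 = 0.

H_0 ≅ Z,  H_1 ≅ Z,  H_2 = 0.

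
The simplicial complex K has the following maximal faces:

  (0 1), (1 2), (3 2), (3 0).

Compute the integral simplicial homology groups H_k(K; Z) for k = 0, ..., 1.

K has 4 vertices, 4 edges.
rank ∂_0 = 0, rank ∂_1 = 3 ⇒ b_0 = 4 − 0 − 3 = 1; all invariant factors of ∂_1 are 1 so no torsion. So H_0 ≅ Z.
rank ∂_1 = 3, rank ∂_2 = 0 ⇒ b_1 = 4 − 3 − 0 = 1. So H_1 ≅ Z.

H_0 = Z,  H_1 = Z.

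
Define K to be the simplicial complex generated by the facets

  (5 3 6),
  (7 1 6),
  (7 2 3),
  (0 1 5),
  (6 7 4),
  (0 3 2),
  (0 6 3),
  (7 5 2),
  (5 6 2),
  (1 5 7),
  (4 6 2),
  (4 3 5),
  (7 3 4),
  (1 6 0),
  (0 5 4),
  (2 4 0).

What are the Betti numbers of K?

b_0 = 1, b_1 = 2, b_2 = 1.

Fix the vertex order 0 < 1 < 2 < 3 < 4 < 5 < 6 < 7 and write every simplex with vertices in increasing order. Then dim K = 2 and the simplices of K are:

  0-simplices (8): [0], [1], [2], [3], [4], [5], [6], [7]
  1-simplices (24): (24 of them)
  2-simplices (16): [0,1,5], [0,1,6], [0,2,3], [0,2,4], [0,3,6], [0,4,5], [1,5,7], [1,6,7], [2,3,7], [2,4,6], [2,5,6], [2,5,7], [3,4,5], [3,4,7], [3,5,6], [4,6,7]

so the chain groups are C_0 ≅ Z^8, C_1 ≅ Z^24, C_2 ≅ Z^16.

The boundary map ∂_1: C_1 → C_0 sends each edge [p,q] (with p < q) to q − p. For instance
  ∂[2,5] = [5] − [2].
The 8×24 boundary matrix has rank 7 and Smith normal form diag(1,1,1,1,1,1,1).

Boundary ∂_2: C_2 → C_1 maps a triangle to the signed sum of its edges. For instance
  ∂[0,1,5] = [1,5] − [0,5] + [0,1],
  ∂[2,4,6] = [4,6] − [2,6] + [2,4].
As a 24×16 matrix over Z this has rank 15, with invariant factors (1,1,1,1,1,1,1,1,1,1,1,1,1,1,1).

Reading off H_k = ker ∂_k / im ∂_{k+1}:

  H_0: rank C_0 − rank ∂_1 = 8 − 7 = 1, and the invariant factors of ∂_1 are all 1, so H_0 = Z.
  H_1: rank ker ∂_1 − rank ∂_2 = (24 − 7) − 15 = 2, and the invariant factors of ∂_2 are all 1, so H_1 = Z^2.
  H_2: rank ker ∂_2 − rank ∂_3 = (16 − 15) − 0 = 1, and there is no ∂_3, so H_2 = Z.

Hence the Betti numbers are b_0 = 1, b_1 = 2, b_2 = 1.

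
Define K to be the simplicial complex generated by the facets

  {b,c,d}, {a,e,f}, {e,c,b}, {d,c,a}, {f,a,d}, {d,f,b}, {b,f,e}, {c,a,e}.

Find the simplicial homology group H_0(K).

H_0 ≅ Z.

K has 6 vertices, 12 edges, 8 triangles.
rank ∂_0 = 0, rank ∂_1 = 5 ⇒ b_0 = 6 − 0 − 5 = 1; all invariant factors of ∂_1 are 1 so no torsion. So H_0 ≅ Z.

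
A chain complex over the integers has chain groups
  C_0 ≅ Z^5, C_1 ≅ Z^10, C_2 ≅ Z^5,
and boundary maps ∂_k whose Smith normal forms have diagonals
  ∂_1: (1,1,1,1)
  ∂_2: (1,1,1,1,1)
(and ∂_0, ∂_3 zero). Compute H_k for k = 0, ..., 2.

H_0: b_0 = 5 − 0 − 4 = 1; torsion from ∂_1 factors > 1: none. So H_0 = Z.
H_1: b_1 = 10 − 4 − 5 = 1; torsion from ∂_2 factors > 1: none. So H_1 = Z.
H_2: b_2 = 5 − 5 − 0 = 0; torsion from ∂_3 factors > 1: none. So H_2 = 0.

H_0 = Z,  H_1 = Z,  H_2 = 0.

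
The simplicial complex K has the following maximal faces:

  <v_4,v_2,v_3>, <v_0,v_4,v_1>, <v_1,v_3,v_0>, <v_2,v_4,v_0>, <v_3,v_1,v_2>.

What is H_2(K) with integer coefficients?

Take the total order v_0 < v_1 < v_2 < v_3 < v_4 on the vertex set. Then K (dimension 2) consists of the simplices:

  0-simplices (5): [v_0], [v_1], [v_2], [v_3], [v_4]
  1-simplices (10): [v_0,v_1], [v_0,v_2], [v_0,v_3], [v_0,v_4], [v_1,v_2], [v_1,v_3], [v_1,v_4], [v_2,v_3], [v_2,v_4], [v_3,v_4]
  2-simplices (5): [v_0,v_1,v_3], [v_0,v_1,v_4], [v_0,v_2,v_4], [v_1,v_2,v_3], [v_2,v_3,v_4]

so the chain groups are C_0 ≅ Z^5, C_1 ≅ Z^10, C_2 ≅ Z^5.

The boundary map ∂_1: C_1 → C_0 maps an edge to its endpoints' difference, ∂[p,q] = q − p. For instance
  ∂[v_0,v_2] = [v_2] − [v_0].
As a 5×10 matrix over Z this has rank 4, with invariant factors (1,1,1,1).

The boundary map ∂_2: C_2 → C_1 maps a triangle to the signed sum of its edges. For instance
  ∂[v_2,v_3,v_4] = [v_3,v_4] − [v_2,v_4] + [v_2,v_3],
  ∂[v_0,v_1,v_4] = [v_1,v_4] − [v_0,v_4] + [v_0,v_1].
This gives a 10×5 integer matrix of rank 5; reducing to Smith normal form yields diagonal entries (1,1,1,1,1).

Now H_k = ker ∂_k / im ∂_{k+1}, so:

  H_2: rank ker ∂_2 − rank ∂_3 = (5 − 5) − 0 = 0, and there is no ∂_3, so H_2 = 0.

(K is a triangulation of the Möbius band.)

H_2 ≅ 0.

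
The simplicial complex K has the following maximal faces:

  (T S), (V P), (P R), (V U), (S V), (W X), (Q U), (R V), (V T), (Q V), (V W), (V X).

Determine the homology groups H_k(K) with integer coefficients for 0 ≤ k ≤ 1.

Fix the vertex order P < Q < R < S < T < U < V < W < X and write every simplex with vertices in increasing order. Then dim K = 1 and the simplices of K are:

  0-simplices (9): P, Q, R, S, T, U, V, W, X
  1-simplices (12): PR, PV, QU, QV, RV, ST, SV, TV, UV, VW, VX, WX

Hence C_0 ≅ Z^9, C_1 ≅ Z^12.

∂_1: C_1 → C_0 sends each edge [p,q] (with p < q) to q − p. For instance
  ∂PV = V − P.
The 9×12 boundary matrix has rank 8 and Smith normal form diag(1,1,1,1,1,1,1,1).

From H_k ≅ ker(∂_k) / im(∂_{k+1}) we obtain:

  H_0: rank C_0 − rank ∂_1 = 9 − 8 = 1, and the invariant factors of ∂_1 are all 1, so H_0 = Z.
  H_1: rank ker ∂_1 − rank ∂_2 = (12 − 8) − 0 = 4, and there is no ∂_2, so H_1 = Z^4.

As a check, the Euler characteristic is 9 − 12 = -3, which agrees with 1 − 4 = -3.
(K is a triangulation of a wedge of 4 circles.)

H_0 = Z,  H_1 = Z^4.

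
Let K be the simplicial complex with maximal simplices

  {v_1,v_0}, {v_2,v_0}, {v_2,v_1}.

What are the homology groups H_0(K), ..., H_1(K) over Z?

H_0 = Z,  H_1 = Z.

Order the vertices as v_0 < v_1 < v_2. Listing each simplex with vertices in this order, K has dimension 1 with simplices:

  0-simplices (3): [v_0], [v_1], [v_2]
  1-simplices (3): [v_0,v_1], [v_0,v_2], [v_1,v_2]

so the chain groups are C_0 ≅ Z^3, C_1 ≅ Z^3.

∂_1: C_1 → C_0 sends each edge [p,q] (with p < q) to q − p.
As a 3×3 matrix over Z this has rank 2, with invariant factors (1,1).

Now H_k = ker ∂_k / im ∂_{k+1}, so:

  H_0: rank C_0 − rank ∂_1 = 3 − 2 = 1, and the invariant factors of ∂_1 are all 1, so H_0 ≅ Z.
  H_1: rank ker ∂_1 − rank ∂_2 = (3 − 2) − 0 = 1, and there is no ∂_2, so H_1 ≅ Z.

As a check, the Euler characteristic is 3 − 3 = 0, which agrees with 1 − 1 = 0.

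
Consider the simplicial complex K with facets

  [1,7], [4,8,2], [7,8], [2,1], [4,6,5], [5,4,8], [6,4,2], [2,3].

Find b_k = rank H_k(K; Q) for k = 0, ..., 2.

We work with the vertex ordering 1 < 2 < 3 < 4 < 5 < 6 < 7 < 8. The simplices of K, each written with vertices in increasing order, are:

  0-simplices (8): [1], [2], [3], [4], [5], [6], [7], [8]
  1-simplices (12): [1,2], [1,7], [2,3], [2,4], [2,6], [2,8], [4,5], [4,6], [4,8], [5,6], [5,8], [7,8]
  2-simplices (4): [2,4,6], [2,4,8], [4,5,6], [4,5,8]

Hence C_0 ≅ Z^8, C_1 ≅ Z^12, C_2 ≅ Z^4.

Boundary ∂_1: C_1 → C_0 is given by ∂[p,q] = [q] − [p]. For instance
  ∂[1,2] = [2] − [1].
The resulting 8×12 matrix has rank 7, and its Smith normal form has invariant factors (1,1,1,1,1,1,1).

∂_2: C_2 → C_1 maps a triangle to the signed sum of its edges. For instance
  ∂[2,4,8] = [4,8] − [2,8] + [2,4],
  ∂[2,4,6] = [4,6] − [2,6] + [2,4].
The 12×4 boundary matrix has rank 4 and Smith normal form diag(1,1,1,1).

From H_k ≅ ker(∂_k) / im(∂_{k+1}) we obtain:

  H_0: rank C_0 − rank ∂_1 = 8 − 7 = 1, and the invariant factors of ∂_1 are all 1, so H_0 = Z.
  H_1: rank ker ∂_1 − rank ∂_2 = (12 − 7) − 4 = 1, and the invariant factors of ∂_2 are all 1, so H_1 = Z.
  H_2: rank ker ∂_2 − rank ∂_3 = (4 − 4) − 0 = 0, and there is no ∂_3, so H_2 = 0.

Hence the Betti numbers are b_0 = 1, b_1 = 1, b_2 = 0.

b_0 = 1, b_1 = 1, b_2 = 0.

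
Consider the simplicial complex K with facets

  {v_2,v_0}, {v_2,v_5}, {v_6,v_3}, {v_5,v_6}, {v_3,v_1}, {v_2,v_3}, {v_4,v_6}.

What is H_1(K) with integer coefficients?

H_1 = Z.

K has 7 vertices, 7 edges.
rank ∂_1 = 6, rank ∂_2 = 0 ⇒ b_1 = 7 − 6 − 0 = 1. So H_1 = Z.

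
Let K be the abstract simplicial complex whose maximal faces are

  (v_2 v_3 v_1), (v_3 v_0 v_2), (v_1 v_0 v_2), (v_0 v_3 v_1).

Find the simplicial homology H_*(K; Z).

Take the total order v_0 < v_1 < v_2 < v_3 on the vertex set. Then K (dimension 2) consists of the simplices:

  0-simplices (4): [v_0], [v_1], [v_2], [v_3]
  1-simplices (6): [v_0,v_1], [v_0,v_2], [v_0,v_3], [v_1,v_2], [v_1,v_3], [v_2,v_3]
  2-simplices (4): [v_0,v_1,v_2], [v_0,v_1,v_3], [v_0,v_2,v_3], [v_1,v_2,v_3]

Hence C_0 ≅ Z^4, C_1 ≅ Z^6, C_2 ≅ Z^4.

∂_1: C_1 → C_0 maps an edge to its endpoints' difference, ∂[p,q] = q − p. For instance
  ∂[v_1,v_2] = [v_2] − [v_1].
The resulting 4×6 matrix has rank 3, and its Smith normal form has invariant factors (1,1,1).

Boundary ∂_2: C_2 → C_1 sends each 2-simplex [p,q,r] to [q,r] − [p,r] + [p,q]. For instance
  ∂[v_1,v_2,v_3] = [v_2,v_3] − [v_1,v_3] + [v_1,v_2],
  ∂[v_0,v_1,v_2] = [v_1,v_2] − [v_0,v_2] + [v_0,v_1].
This gives a 6×4 integer matrix of rank 3; reducing to Smith normal form yields diagonal entries (1,1,1).

Now H_k = ker ∂_k / im ∂_{k+1}, so:

  H_0: rank C_0 − rank ∂_1 = 4 − 3 = 1, and the invariant factors of ∂_1 are all 1, so H_0 = Z.
  H_1: rank ker ∂_1 − rank ∂_2 = (6 − 3) − 3 = 0, and the invariant factors of ∂_2 are all 1, so H_1 = 0.
  H_2: rank ker ∂_2 − rank ∂_3 = (4 − 3) − 0 = 1, and there is no ∂_3, so H_2 = Z.

As a check, the Euler characteristic is 4 − 6 + 4 = 2, which agrees with 1 − 0 + 1 = 2.

H_0 = Z,  H_1 = 0,  H_2 = Z.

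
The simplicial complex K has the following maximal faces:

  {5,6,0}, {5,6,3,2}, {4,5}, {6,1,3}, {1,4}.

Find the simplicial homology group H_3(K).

H_3 ≅ 0.

We work with the vertex ordering 0 < 1 < 2 < 3 < 4 < 5 < 6. The simplices of K, each written with vertices in increasing order, are:

  0-simplices (7): [0], [1], [2], [3], [4], [5], [6]
  1-simplices (12): [0,5], [0,6], [1,3], [1,4], [1,6], [2,3], [2,5], [2,6], [3,5], [3,6], [4,5], [5,6]
  2-simplices (6): [0,5,6], [1,3,6], [2,3,5], [2,3,6], [2,5,6], [3,5,6]
  3-simplices (1): [2,3,5,6]

giving chain groups C_0 ≅ Z^7, C_1 ≅ Z^12, C_2 ≅ Z^6, C_3 ≅ Z^1.

∂_1: C_1 → C_0 sends each edge [p,q] (with p < q) to q − p.
The resulting 7×12 matrix has rank 6, and its Smith normal form has invariant factors (1,1,1,1,1,1).

∂_2: C_2 → C_1 sends each 2-simplex [p,q,r] to [q,r] − [p,r] + [p,q]. For instance
  ∂[2,3,5] = [3,5] − [2,5] + [2,3],
  ∂[3,5,6] = [5,6] − [3,6] + [3,5].
The resulting 12×6 matrix has rank 5, and its Smith normal form has invariant factors (1,1,1,1,1).

Boundary ∂_3: C_3 → C_2 sends each 3-simplex σ to the alternating sum Σ_i (−1)^i (σ with its i-th vertex removed). For instance
  ∂[2,3,5,6] = [3,5,6] − [2,5,6] + [2,3,6] − [2,3,5].
This gives a 6×1 integer matrix of rank 1; reducing to Smith normal form yields diagonal entries (1).

Computing H_k = (kernel of ∂_k) / (image of ∂_{k+1}):

  H_3: rank ker ∂_3 − rank ∂_4 = (1 − 1) − 0 = 0, and there is no ∂_4, so H_3 = 0.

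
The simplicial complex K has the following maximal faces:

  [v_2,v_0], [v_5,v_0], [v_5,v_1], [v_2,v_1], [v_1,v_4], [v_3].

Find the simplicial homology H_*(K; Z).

Take the total order v_0 < v_1 < v_2 < v_3 < v_4 < v_5 on the vertex set. Then K (dimension 1) consists of the simplices:

  0-simplices (6): [v_0], [v_1], [v_2], [v_3], [v_4], [v_5]
  1-simplices (5): [v_0,v_2], [v_0,v_5], [v_1,v_2], [v_1,v_4], [v_1,v_5]

so the chain groups are C_0 ≅ Z^6, C_1 ≅ Z^5.

∂_1: C_1 → C_0 is given by ∂[p,q] = [q] − [p]. For instance
  ∂[v_1,v_4] = [v_4] − [v_1].
The 6×5 boundary matrix has rank 4 and Smith normal form diag(1,1,1,1).

From H_k ≅ ker(∂_k) / im(∂_{k+1}) we obtain:

  H_0: rank C_0 − rank ∂_1 = 6 − 4 = 2, and the invariant factors of ∂_1 are all 1, so H_0 = Z^2.
  H_1: rank ker ∂_1 − rank ∂_2 = (5 − 4) − 0 = 1, and there is no ∂_2, so H_1 = Z.

As a check, the Euler characteristic is 6 − 5 = 1, which agrees with 2 − 1 = 1.

H_0 = Z^2,  H_1 = Z.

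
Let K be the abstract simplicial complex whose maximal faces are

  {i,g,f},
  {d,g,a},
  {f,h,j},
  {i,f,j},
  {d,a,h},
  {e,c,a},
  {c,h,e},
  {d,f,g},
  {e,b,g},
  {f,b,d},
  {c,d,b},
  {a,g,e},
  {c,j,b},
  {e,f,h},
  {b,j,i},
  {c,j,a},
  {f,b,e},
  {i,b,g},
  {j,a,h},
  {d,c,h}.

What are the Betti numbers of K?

b_0 = 1, b_1 = 1, b_2 = 0.

Take the total order a < b < c < d < e < f < g < h < i < j on the vertex set. Then K (dimension 2) consists of the simplices:

  0-simplices (10): a, b, c, d, e, f, g, h, i, j
  1-simplices (30): ac, ad, ae, ag, ah, aj, bc, bd, be, bf, bg, bi, bj, cd, ce, ch, cj, df, dg, dh, ef, eg, eh, fg, fh, fi, fj, gi, hj, ij
  2-simplices (20): ace, acj, adg, adh, aeg, ahj, bcd, bcj, bdf, bef, beg, bgi, bij, cdh, ceh, dfg, efh, fgi, fhj, fij

giving chain groups C_0 ≅ Z^10, C_1 ≅ Z^30, C_2 ≅ Z^20.

The boundary map ∂_1: C_1 → C_0 sends each edge [p,q] (with p < q) to q − p.
As a 10×30 matrix over Z this has rank 9, with invariant factors (1,1,1,1,1,1,1,1,1).

Boundary ∂_2: C_2 → C_1 maps a triangle to the signed sum of its edges. For instance
  ∂bef = ef − bf + be,
  ∂dfg = fg − dg + df.
The 30×20 boundary matrix has rank 20 and Smith normal form diag(1,1,1,1,1,1,1,1,1,1,1,1,1,1,1,1,1,1,1,2).

From H_k ≅ ker(∂_k) / im(∂_{k+1}) we obtain:

  H_0: rank C_0 − rank ∂_1 = 10 − 9 = 1, and the invariant factors of ∂_1 are all 1, so H_0 ≅ Z.
  H_1: rank ker ∂_1 − rank ∂_2 = (30 − 9) − 20 = 1, and ∂_2 has invariant factor 2 > 1, so H_1 ≅ Z ⊕ Z/2.
  H_2: rank ker ∂_2 − rank ∂_3 = (20 − 20) − 0 = 0, and there is no ∂_3, so H_2 ≅ 0.

As a check, the Euler characteristic is 10 − 30 + 20 = 0, which agrees with 1 − 1 + 0 = 0.
(K is a triangulation of the Klein bottle.)

Hence the Betti numbers are b_0 = 1, b_1 = 1, b_2 = 0.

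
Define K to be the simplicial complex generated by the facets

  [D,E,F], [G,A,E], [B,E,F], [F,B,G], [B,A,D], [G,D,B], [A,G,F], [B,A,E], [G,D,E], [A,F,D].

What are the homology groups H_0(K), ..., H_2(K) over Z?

Fix the vertex order A < B < D < E < F < G and write every simplex with vertices in increasing order. Then dim K = 2 and the simplices of K are:

  0-simplices (6): A, B, D, E, F, G
  1-simplices (15): AB, AD, AE, AF, AG, BD, BE, BF, BG, DE, DF, DG, EF, EG, FG
  2-simplices (10): ABD, ABE, ADF, AEG, AFG, BDG, BEF, BFG, DEF, DEG

giving chain groups C_0 ≅ Z^6, C_1 ≅ Z^15, C_2 ≅ Z^10.

The boundary map ∂_1: C_1 → C_0 sends each edge [p,q] (with p < q) to q − p. For instance
  ∂EG = G − E.
As a 6×15 matrix over Z this has rank 5, with invariant factors (1,1,1,1,1).

The boundary map ∂_2: C_2 → C_1 sends each 2-simplex [p,q,r] to [q,r] − [p,r] + [p,q]. For instance
  ∂ABE = BE − AE + AB,
  ∂DEG = EG − DG + DE.
This gives a 15×10 integer matrix of rank 10; reducing to Smith normal form yields diagonal entries (1,1,1,1,1,1,1,1,1,2).

Reading off H_k = ker ∂_k / im ∂_{k+1}:

  H_0: rank C_0 − rank ∂_1 = 6 − 5 = 1, and the invariant factors of ∂_1 are all 1, so H_0 = Z.
  H_1: rank ker ∂_1 − rank ∂_2 = (15 − 5) − 10 = 0, and ∂_2 has invariant factor 2 > 1, so H_1 = Z/2.
  H_2: rank ker ∂_2 − rank ∂_3 = (10 − 10) − 0 = 0, and there is no ∂_3, so H_2 = 0.

H_0 = Z,  H_1 = Z/2,  H_2 = 0.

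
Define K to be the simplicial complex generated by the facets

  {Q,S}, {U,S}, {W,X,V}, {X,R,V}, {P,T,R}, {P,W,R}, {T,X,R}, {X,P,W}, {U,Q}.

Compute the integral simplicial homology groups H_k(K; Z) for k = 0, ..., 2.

We work with the vertex ordering P < Q < R < S < T < U < V < W < X. The simplices of K, each written with vertices in increasing order, are:

  0-simplices (9): P, Q, R, S, T, U, V, W, X
  1-simplices (15): PR, PT, PW, PX, QS, QU, RT, RV, RW, RX, SU, TX, VW, VX, WX
  2-simplices (6): PRT, PRW, PWX, RTX, RVX, VWX

giving chain groups C_0 ≅ Z^9, C_1 ≅ Z^15, C_2 ≅ Z^6.

Boundary ∂_1: C_1 → C_0 maps an edge to its endpoints' difference, ∂[p,q] = q − p. For instance
  ∂PW = W − P.
The resulting 9×15 matrix has rank 7, and its Smith normal form has invariant factors (1,1,1,1,1,1,1).

The boundary map ∂_2: C_2 → C_1 maps a triangle to the signed sum of its edges. For instance
  ∂VWX = WX − VX + VW,
  ∂PWX = WX − PX + PW.
The 15×6 boundary matrix has rank 6 and Smith normal form diag(1,1,1,1,1,1).

Now H_k = ker ∂_k / im ∂_{k+1}, so:

  H_0: rank C_0 − rank ∂_1 = 9 − 7 = 2, and the invariant factors of ∂_1 are all 1, so H_0 ≅ Z^2.
  H_1: rank ker ∂_1 − rank ∂_2 = (15 − 7) − 6 = 2, and the invariant factors of ∂_2 are all 1, so H_1 ≅ Z^2.
  H_2: rank ker ∂_2 − rank ∂_3 = (6 − 6) − 0 = 0, and there is no ∂_3, so H_2 ≅ 0.

H_0 = Z^2,  H_1 = Z^2,  H_2 = 0.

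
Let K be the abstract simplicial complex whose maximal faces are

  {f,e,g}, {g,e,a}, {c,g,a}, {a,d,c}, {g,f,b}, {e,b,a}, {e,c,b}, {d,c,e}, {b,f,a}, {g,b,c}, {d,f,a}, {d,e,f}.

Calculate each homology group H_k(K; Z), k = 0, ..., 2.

Fix the vertex order a < b < c < d < e < f < g and write every simplex with vertices in increasing order. Then dim K = 2 and the simplices of K are:

  0-simplices (7): a, b, c, d, e, f, g
  1-simplices (18): ab, ac, ad, ae, af, ag, bc, be, bf, bg, cd, ce, cg, de, df, ef, eg, fg
  2-simplices (12): abe, abf, acd, acg, adf, aeg, bce, bcg, bfg, cde, def, efg

Hence C_0 ≅ Z^7, C_1 ≅ Z^18, C_2 ≅ Z^12.

The boundary map ∂_1: C_1 → C_0 is given by ∂[p,q] = [q] − [p].
The resulting 7×18 matrix has rank 6, and its Smith normal form has invariant factors (1,1,1,1,1,1).

Boundary ∂_2: C_2 → C_1 sends each 2-simplex [p,q,r] to [q,r] − [p,r] + [p,q]. For instance
  ∂bfg = fg − bg + bf,
  ∂abf = bf − af + ab.
The 18×12 boundary matrix has rank 12 and Smith normal form diag(1,1,1,1,1,1,1,1,1,1,1,2).

Now H_k = ker ∂_k / im ∂_{k+1}, so:

  H_0: rank C_0 − rank ∂_1 = 7 − 6 = 1, and the invariant factors of ∂_1 are all 1, so H_0 ≅ Z.
  H_1: rank ker ∂_1 − rank ∂_2 = (18 − 6) − 12 = 0, and ∂_2 has invariant factor 2 > 1, so H_1 ≅ Z/2Z.
  H_2: rank ker ∂_2 − rank ∂_3 = (12 − 12) − 0 = 0, and there is no ∂_3, so H_2 ≅ 0.

H_0 ≅ Z,  H_1 ≅ Z/2Z,  H_2 = 0.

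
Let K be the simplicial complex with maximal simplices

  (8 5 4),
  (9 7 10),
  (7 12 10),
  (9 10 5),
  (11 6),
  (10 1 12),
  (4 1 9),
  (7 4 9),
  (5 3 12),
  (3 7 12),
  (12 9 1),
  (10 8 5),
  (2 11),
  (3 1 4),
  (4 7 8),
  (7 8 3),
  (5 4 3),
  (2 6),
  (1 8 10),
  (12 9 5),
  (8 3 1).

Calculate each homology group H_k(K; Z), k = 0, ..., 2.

Take the total order 1 < 2 < 3 < 4 < 5 < 6 < 7 < 8 < 9 < 10 < 11 < 12 on the vertex set. Then K (dimension 2) consists of the simplices:

  0-simplices (12): [1], [2], [3], [4], [5], [6], [7], [8], [9], [10], [11], [12]
  1-simplices (30): (30 of them)
  2-simplices (18): (18 of them)

so the chain groups are C_0 ≅ Z^12, C_1 ≅ Z^30, C_2 ≅ Z^18.

Boundary ∂_1: C_1 → C_0 is given by ∂[p,q] = [q] − [p].
As a 12×30 matrix over Z this has rank 10, with invariant factors (1,1,1,1,1,1,1,1,1,1).

Boundary ∂_2: C_2 → C_1 sends each 2-simplex [p,q,r] to [q,r] − [p,r] + [p,q]. For instance
  ∂[3,7,12] = [7,12] − [3,12] + [3,7],
  ∂[4,5,8] = [5,8] − [4,8] + [4,5].
The 30×18 boundary matrix has rank 18 and Smith normal form diag(1,1,1,1,1,1,1,1,1,1,1,1,1,1,1,1,1,2).

Reading off H_k = ker ∂_k / im ∂_{k+1}:

  H_0: rank C_0 − rank ∂_1 = 12 − 10 = 2, and the invariant factors of ∂_1 are all 1, so H_0 = Z^2.
  H_1: rank ker ∂_1 − rank ∂_2 = (30 − 10) − 18 = 2, and ∂_2 has invariant factor 2 > 1, so H_1 = Z^2 ⊕ Z/2Z.
  H_2: rank ker ∂_2 − rank ∂_3 = (18 − 18) − 0 = 0, and there is no ∂_3, so H_2 = 0.

As a check, the Euler characteristic is 12 − 30 + 18 = 0, which agrees with 2 − 2 + 0 = 0.

H_0 = Z^2,  H_1 = Z^2 ⊕ Z/2Z,  H_2 = 0.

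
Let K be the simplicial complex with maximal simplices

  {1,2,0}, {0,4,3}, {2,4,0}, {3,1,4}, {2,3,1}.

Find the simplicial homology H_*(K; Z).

Take the total order 0 < 1 < 2 < 3 < 4 on the vertex set. Then K (dimension 2) consists of the simplices:

  0-simplices (5): [0], [1], [2], [3], [4]
  1-simplices (10): [0,1], [0,2], [0,3], [0,4], [1,2], [1,3], [1,4], [2,3], [2,4], [3,4]
  2-simplices (5): [0,1,2], [0,2,4], [0,3,4], [1,2,3], [1,3,4]

Hence C_0 ≅ Z^5, C_1 ≅ Z^10, C_2 ≅ Z^5.

Boundary ∂_1: C_1 → C_0 is given by ∂[p,q] = [q] − [p]. For instance
  ∂[0,1] = [1] − [0].
The 5×10 boundary matrix has rank 4 and Smith normal form diag(1,1,1,1).

Boundary ∂_2: C_2 → C_1 sends each 2-simplex [p,q,r] to [q,r] − [p,r] + [p,q]. For instance
  ∂[1,3,4] = [3,4] − [1,4] + [1,3],
  ∂[1,2,3] = [2,3] − [1,3] + [1,2].
The 10×5 boundary matrix has rank 5 and Smith normal form diag(1,1,1,1,1).

Reading off H_k = ker ∂_k / im ∂_{k+1}:

  H_0: rank C_0 − rank ∂_1 = 5 − 4 = 1, and the invariant factors of ∂_1 are all 1, so H_0 = Z.
  H_1: rank ker ∂_1 − rank ∂_2 = (10 − 4) − 5 = 1, and the invariant factors of ∂_2 are all 1, so H_1 = Z.
  H_2: rank ker ∂_2 − rank ∂_3 = (5 − 5) − 0 = 0, and there is no ∂_3, so H_2 = 0.

H_0 ≅ Z,  H_1 ≅ Z,  H_2 = 0.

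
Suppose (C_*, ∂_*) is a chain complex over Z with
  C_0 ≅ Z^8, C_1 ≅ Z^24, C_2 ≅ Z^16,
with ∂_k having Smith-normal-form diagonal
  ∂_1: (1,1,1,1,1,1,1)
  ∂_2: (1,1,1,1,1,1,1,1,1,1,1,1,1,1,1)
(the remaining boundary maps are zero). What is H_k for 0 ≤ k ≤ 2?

H_0: b_0 = 8 − 0 − 7 = 1; torsion from ∂_1 factors > 1: none. So H_0 ≅ Z.
H_1: b_1 = 24 − 7 − 15 = 2; torsion from ∂_2 factors > 1: none. So H_1 ≅ Z^2.
H_2: b_2 = 16 − 15 − 0 = 1; torsion from ∂_3 factors > 1: none. So H_2 ≅ Z.

H_0 ≅ Z,  H_1 ≅ Z^2,  H_2 ≅ Z.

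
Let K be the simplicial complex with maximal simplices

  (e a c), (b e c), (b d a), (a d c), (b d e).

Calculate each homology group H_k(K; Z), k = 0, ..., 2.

H_0 ≅ Z,  H_1 ≅ Z,  H_2 = 0.

Order the vertices as a < b < c < d < e. Listing each simplex with vertices in this order, K has dimension 2 with simplices:

  0-simplices (5): a, b, c, d, e
  1-simplices (10): ab, ac, ad, ae, bc, bd, be, cd, ce, de
  2-simplices (5): abd, acd, ace, bce, bde

giving chain groups C_0 ≅ Z^5, C_1 ≅ Z^10, C_2 ≅ Z^5.

The boundary map ∂_1: C_1 → C_0 sends each edge [p,q] (with p < q) to q − p. For instance
  ∂be = e − b.
The 5×10 boundary matrix has rank 4 and Smith normal form diag(1,1,1,1).

The boundary map ∂_2: C_2 → C_1 maps a triangle to the signed sum of its edges. For instance
  ∂ace = ce − ae + ac,
  ∂bde = de − be + bd.
As a 10×5 matrix over Z this has rank 5, with invariant factors (1,1,1,1,1).

From H_k ≅ ker(∂_k) / im(∂_{k+1}) we obtain:

  H_0: rank C_0 − rank ∂_1 = 5 − 4 = 1, and the invariant factors of ∂_1 are all 1, so H_0 ≅ Z.
  H_1: rank ker ∂_1 − rank ∂_2 = (10 − 4) − 5 = 1, and the invariant factors of ∂_2 are all 1, so H_1 ≅ Z.
  H_2: rank ker ∂_2 − rank ∂_3 = (5 − 5) − 0 = 0, and there is no ∂_3, so H_2 ≅ 0.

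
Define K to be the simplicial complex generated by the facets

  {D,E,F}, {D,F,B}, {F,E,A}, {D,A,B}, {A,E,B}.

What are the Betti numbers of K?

Fix the vertex order A < B < D < E < F and write every simplex with vertices in increasing order. Then dim K = 2 and the simplices of K are:

  0-simplices (5): A, B, D, E, F
  1-simplices (10): AB, AD, AE, AF, BD, BE, BF, DE, DF, EF
  2-simplices (5): ABD, ABE, AEF, BDF, DEF

giving chain groups C_0 ≅ Z^5, C_1 ≅ Z^10, C_2 ≅ Z^5.

Boundary ∂_1: C_1 → C_0 maps an edge to its endpoints' difference, ∂[p,q] = q − p. For instance
  ∂EF = F − E.
The 5×10 boundary matrix has rank 4 and Smith normal form diag(1,1,1,1).

The boundary map ∂_2: C_2 → C_1 sends each 2-simplex [p,q,r] to [q,r] − [p,r] + [p,q]. For instance
  ∂AEF = EF − AF + AE,
  ∂ABD = BD − AD + AB.
The resulting 10×5 matrix has rank 5, and its Smith normal form has invariant factors (1,1,1,1,1).

Now H_k = ker ∂_k / im ∂_{k+1}, so:

  H_0: rank C_0 − rank ∂_1 = 5 − 4 = 1, and the invariant factors of ∂_1 are all 1, so H_0 ≅ Z.
  H_1: rank ker ∂_1 − rank ∂_2 = (10 − 4) − 5 = 1, and the invariant factors of ∂_2 are all 1, so H_1 ≅ Z.
  H_2: rank ker ∂_2 − rank ∂_3 = (5 − 5) − 0 = 0, and there is no ∂_3, so H_2 ≅ 0.

As a check, the Euler characteristic is 5 − 10 + 5 = 0, which agrees with 1 − 1 + 0 = 0.

Hence the Betti numbers are b_0 = 1, b_1 = 1, b_2 = 0.

b_0 = 1, b_1 = 1, b_2 = 0.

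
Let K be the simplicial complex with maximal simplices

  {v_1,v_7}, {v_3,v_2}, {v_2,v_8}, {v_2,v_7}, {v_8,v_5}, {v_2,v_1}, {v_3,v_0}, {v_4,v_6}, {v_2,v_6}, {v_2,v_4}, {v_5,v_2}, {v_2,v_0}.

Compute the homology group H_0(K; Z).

Order the vertices as v_0 < v_1 < v_2 < v_3 < v_4 < v_5 < v_6 < v_7 < v_8. Listing each simplex with vertices in this order, K has dimension 1 with simplices:

  0-simplices (9): [v_0], [v_1], [v_2], [v_3], [v_4], [v_5], [v_6], [v_7], [v_8]
  1-simplices (12): [v_0,v_2], [v_0,v_3], [v_1,v_2], [v_1,v_7], [v_2,v_3], [v_2,v_4], [v_2,v_5], [v_2,v_6], [v_2,v_7], [v_2,v_8], [v_4,v_6], [v_5,v_8]

so the chain groups are C_0 ≅ Z^9, C_1 ≅ Z^12.

The boundary map ∂_1: C_1 → C_0 is given by ∂[p,q] = [q] − [p]. For instance
  ∂[v_1,v_7] = [v_7] − [v_1].
The 9×12 boundary matrix has rank 8 and Smith normal form diag(1,1,1,1,1,1,1,1).

Reading off H_k = ker ∂_k / im ∂_{k+1}:

  H_0: rank C_0 − rank ∂_1 = 9 − 8 = 1, and the invariant factors of ∂_1 are all 1, so H_0 ≅ Z.

H_0 = Z.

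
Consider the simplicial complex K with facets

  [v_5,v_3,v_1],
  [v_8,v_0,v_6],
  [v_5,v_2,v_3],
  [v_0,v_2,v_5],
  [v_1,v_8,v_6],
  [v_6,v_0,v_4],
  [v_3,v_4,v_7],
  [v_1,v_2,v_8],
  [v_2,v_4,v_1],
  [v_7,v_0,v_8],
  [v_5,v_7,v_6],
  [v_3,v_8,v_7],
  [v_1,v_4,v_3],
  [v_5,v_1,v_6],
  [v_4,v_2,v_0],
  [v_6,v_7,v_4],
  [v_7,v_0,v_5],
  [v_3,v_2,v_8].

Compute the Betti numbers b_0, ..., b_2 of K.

b_0 = 1, b_1 = 1, b_2 = 0.

Fix the vertex order v_0 < v_1 < v_2 < v_3 < v_4 < v_5 < v_6 < v_7 < v_8 and write every simplex with vertices in increasing order. Then dim K = 2 and the simplices of K are:

  0-simplices (9): [v_0], [v_1], [v_2], [v_3], [v_4], [v_5], [v_6], [v_7], [v_8]
  1-simplices (27): (27 of them)
  2-simplices (18): (18 of them)

Hence C_0 ≅ Z^9, C_1 ≅ Z^27, C_2 ≅ Z^18.

∂_1: C_1 → C_0 is given by ∂[p,q] = [q] − [p]. For instance
  ∂[v_2,v_8] = [v_8] − [v_2].
The 9×27 boundary matrix has rank 8 and Smith normal form diag(1,1,1,1,1,1,1,1).

Boundary ∂_2: C_2 → C_1 acts by ∂[p,q,r] = [q,r] − [p,r] + [p,q]. For instance
  ∂[v_1,v_2,v_4] = [v_2,v_4] − [v_1,v_4] + [v_1,v_2],
  ∂[v_0,v_4,v_6] = [v_4,v_6] − [v_0,v_6] + [v_0,v_4].
This gives a 27×18 integer matrix of rank 18; reducing to Smith normal form yields diagonal entries (1,1,1,1,1,1,1,1,1,1,1,1,1,1,1,1,1,2).

From H_k ≅ ker(∂_k) / im(∂_{k+1}) we obtain:

  H_0: rank C_0 − rank ∂_1 = 9 − 8 = 1, and the invariant factors of ∂_1 are all 1, so H_0 ≅ Z.
  H_1: rank ker ∂_1 − rank ∂_2 = (27 − 8) − 18 = 1, and ∂_2 has invariant factor 2 > 1, so H_1 ≅ Z ⊕ Z/2Z.
  H_2: rank ker ∂_2 − rank ∂_3 = (18 − 18) − 0 = 0, and there is no ∂_3, so H_2 ≅ 0.

Hence the Betti numbers are b_0 = 1, b_1 = 1, b_2 = 0.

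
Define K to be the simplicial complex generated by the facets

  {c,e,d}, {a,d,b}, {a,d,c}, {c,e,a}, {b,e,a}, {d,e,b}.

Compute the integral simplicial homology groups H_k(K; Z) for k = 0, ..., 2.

H_0 = Z,  H_1 = 0,  H_2 = Z.

Order the vertices as a < b < c < d < e. Listing each simplex with vertices in this order, K has dimension 2 with simplices:

  0-simplices (5): a, b, c, d, e
  1-simplices (9): ab, ac, ad, ae, bd, be, cd, ce, de
  2-simplices (6): abd, abe, acd, ace, bde, cde

giving chain groups C_0 ≅ Z^5, C_1 ≅ Z^9, C_2 ≅ Z^6.

The boundary map ∂_1: C_1 → C_0 is given by ∂[p,q] = [q] − [p]. For instance
  ∂ab = b − a.
This gives a 5×9 integer matrix of rank 4; reducing to Smith normal form yields diagonal entries (1,1,1,1).

∂_2: C_2 → C_1 acts by ∂[p,q,r] = [q,r] − [p,r] + [p,q]. For instance
  ∂abd = bd − ad + ab,
  ∂ace = ce − ae + ac.
As a 9×6 matrix over Z this has rank 5, with invariant factors (1,1,1,1,1).

Now H_k = ker ∂_k / im ∂_{k+1}, so:

  H_0: rank C_0 − rank ∂_1 = 5 − 4 = 1, and the invariant factors of ∂_1 are all 1, so H_0 = Z.
  H_1: rank ker ∂_1 − rank ∂_2 = (9 − 4) − 5 = 0, and the invariant factors of ∂_2 are all 1, so H_1 = 0.
  H_2: rank ker ∂_2 − rank ∂_3 = (6 − 5) − 0 = 1, and there is no ∂_3, so H_2 = Z.

As a check, the Euler characteristic is 5 − 9 + 6 = 2, which agrees with 1 − 0 + 1 = 2.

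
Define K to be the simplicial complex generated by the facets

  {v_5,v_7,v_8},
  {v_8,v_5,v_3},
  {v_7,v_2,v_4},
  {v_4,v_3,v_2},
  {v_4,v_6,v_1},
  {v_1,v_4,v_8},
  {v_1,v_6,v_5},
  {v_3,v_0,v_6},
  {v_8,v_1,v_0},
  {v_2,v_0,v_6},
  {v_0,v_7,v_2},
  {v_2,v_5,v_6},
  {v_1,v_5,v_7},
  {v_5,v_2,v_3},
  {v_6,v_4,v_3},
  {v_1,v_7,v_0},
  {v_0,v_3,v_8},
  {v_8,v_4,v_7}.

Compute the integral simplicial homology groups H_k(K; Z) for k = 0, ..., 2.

H_0 = Z,  H_1 = Z ⊕ Z/2,  H_2 = 0.

K has 9 vertices, 27 edges, 18 triangles.
rank ∂_0 = 0, rank ∂_1 = 8 ⇒ b_0 = 9 − 0 − 8 = 1; all invariant factors of ∂_1 are 1 so no torsion. So H_0 = Z.
rank ∂_1 = 8, rank ∂_2 = 18 ⇒ b_1 = 27 − 8 − 18 = 1; ∂_2 has invariant factor(s) [2] giving torsion. So H_1 = Z ⊕ Z/2.
rank ∂_2 = 18, rank ∂_3 = 0 ⇒ b_2 = 18 − 18 − 0 = 0. So H_2 = 0.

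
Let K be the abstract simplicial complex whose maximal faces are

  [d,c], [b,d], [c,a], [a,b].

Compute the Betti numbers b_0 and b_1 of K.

b_0 = 1, b_1 = 1.

Order the vertices as a < b < c < d. Listing each simplex with vertices in this order, K has dimension 1 with simplices:

  0-simplices (4): a, b, c, d
  1-simplices (4): ab, ac, bd, cd

Hence C_0 ≅ Z^4, C_1 ≅ Z^4.

The boundary map ∂_1: C_1 → C_0 is given by ∂[p,q] = [q] − [p].
This gives a 4×4 integer matrix of rank 3; reducing to Smith normal form yields diagonal entries (1,1,1).

Reading off H_k = ker ∂_k / im ∂_{k+1}:

  H_0: rank C_0 − rank ∂_1 = 4 − 3 = 1, and the invariant factors of ∂_1 are all 1, so H_0 ≅ Z.
  H_1: rank ker ∂_1 − rank ∂_2 = (4 − 3) − 0 = 1, and there is no ∂_2, so H_1 ≅ Z.

(K is a triangulation of the circle S^1.)

Hence the Betti numbers are b_0 = 1, b_1 = 1.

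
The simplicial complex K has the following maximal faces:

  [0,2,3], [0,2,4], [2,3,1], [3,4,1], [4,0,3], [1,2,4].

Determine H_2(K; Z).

H_2 ≅ Z.

Take the total order 0 < 1 < 2 < 3 < 4 on the vertex set. Then K (dimension 2) consists of the simplices:

  0-simplices (5): [0], [1], [2], [3], [4]
  1-simplices (9): [0,2], [0,3], [0,4], [1,2], [1,3], [1,4], [2,3], [2,4], [3,4]
  2-simplices (6): [0,2,3], [0,2,4], [0,3,4], [1,2,3], [1,2,4], [1,3,4]

Hence C_0 ≅ Z^5, C_1 ≅ Z^9, C_2 ≅ Z^6.

Boundary ∂_1: C_1 → C_0 is given by ∂[p,q] = [q] − [p].
The resulting 5×9 matrix has rank 4, and its Smith normal form has invariant factors (1,1,1,1).

∂_2: C_2 → C_1 sends each 2-simplex [p,q,r] to [q,r] − [p,r] + [p,q]. For instance
  ∂[1,3,4] = [3,4] − [1,4] + [1,3],
  ∂[1,2,3] = [2,3] − [1,3] + [1,2].
As a 9×6 matrix over Z this has rank 5, with invariant factors (1,1,1,1,1).

From H_k ≅ ker(∂_k) / im(∂_{k+1}) we obtain:

  H_2: rank ker ∂_2 − rank ∂_3 = (6 − 5) − 0 = 1, and there is no ∂_3, so H_2 ≅ Z.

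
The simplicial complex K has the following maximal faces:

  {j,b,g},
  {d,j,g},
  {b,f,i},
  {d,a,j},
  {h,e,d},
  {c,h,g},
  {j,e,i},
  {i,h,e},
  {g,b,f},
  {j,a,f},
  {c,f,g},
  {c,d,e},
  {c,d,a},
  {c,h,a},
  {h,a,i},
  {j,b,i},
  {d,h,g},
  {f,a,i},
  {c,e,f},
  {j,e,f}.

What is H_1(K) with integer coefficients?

Take the total order a < b < c < d < e < f < g < h < i < j on the vertex set. Then K (dimension 2) consists of the simplices:

  0-simplices (10): a, b, c, d, e, f, g, h, i, j
  1-simplices (30): ac, ad, af, ah, ai, aj, bf, bg, bi, bj, cd, ce, cf, cg, ch, de, dg, dh, dj, ef, eh, ei, ej, fg, fi, fj, gh, gj, hi, ij
  2-simplices (20): acd, ach, adj, afi, afj, ahi, bfg, bfi, bgj, bij, cde, cef, cfg, cgh, deh, dgh, dgj, efj, ehi, eij

so the chain groups are C_0 ≅ Z^10, C_1 ≅ Z^30, C_2 ≅ Z^20.

∂_1: C_1 → C_0 maps an edge to its endpoints' difference, ∂[p,q] = q − p. For instance
  ∂cd = d − c.
As a 10×30 matrix over Z this has rank 9, with invariant factors (1,1,1,1,1,1,1,1,1).

The boundary map ∂_2: C_2 → C_1 maps a triangle to the signed sum of its edges. For instance
  ∂efj = fj − ej + ef,
  ∂bfg = fg − bg + bf.
As a 30×20 matrix over Z this has rank 20, with invariant factors (1,1,1,1,1,1,1,1,1,1,1,1,1,1,1,1,1,1,1,2).

From H_k ≅ ker(∂_k) / im(∂_{k+1}) we obtain:

  H_1: rank ker ∂_1 − rank ∂_2 = (30 − 9) − 20 = 1, and ∂_2 has invariant factor 2 > 1, so H_1 ≅ Z ⊕ Z/2Z.

(K is a triangulation of the Klein bottle.)

H_1 = Z ⊕ Z/2Z.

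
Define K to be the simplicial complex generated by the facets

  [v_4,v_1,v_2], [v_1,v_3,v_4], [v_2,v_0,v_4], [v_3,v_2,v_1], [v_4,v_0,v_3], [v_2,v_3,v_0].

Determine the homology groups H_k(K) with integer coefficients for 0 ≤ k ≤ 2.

H_0 = Z,  H_1 = 0,  H_2 = Z.

Fix the vertex order v_0 < v_1 < v_2 < v_3 < v_4 and write every simplex with vertices in increasing order. Then dim K = 2 and the simplices of K are:

  0-simplices (5): [v_0], [v_1], [v_2], [v_3], [v_4]
  1-simplices (9): [v_0,v_2], [v_0,v_3], [v_0,v_4], [v_1,v_2], [v_1,v_3], [v_1,v_4], [v_2,v_3], [v_2,v_4], [v_3,v_4]
  2-simplices (6): [v_0,v_2,v_3], [v_0,v_2,v_4], [v_0,v_3,v_4], [v_1,v_2,v_3], [v_1,v_2,v_4], [v_1,v_3,v_4]

so the chain groups are C_0 ≅ Z^5, C_1 ≅ Z^9, C_2 ≅ Z^6.

∂_1: C_1 → C_0 is given by ∂[p,q] = [q] − [p]. For instance
  ∂[v_0,v_2] = [v_2] − [v_0].
As a 5×9 matrix over Z this has rank 4, with invariant factors (1,1,1,1).

∂_2: C_2 → C_1 sends each 2-simplex [p,q,r] to [q,r] − [p,r] + [p,q]. For instance
  ∂[v_0,v_3,v_4] = [v_3,v_4] − [v_0,v_4] + [v_0,v_3],
  ∂[v_1,v_2,v_4] = [v_2,v_4] − [v_1,v_4] + [v_1,v_2].
The resulting 9×6 matrix has rank 5, and its Smith normal form has invariant factors (1,1,1,1,1).

Reading off H_k = ker ∂_k / im ∂_{k+1}:

  H_0: rank C_0 − rank ∂_1 = 5 − 4 = 1, and the invariant factors of ∂_1 are all 1, so H_0 ≅ Z.
  H_1: rank ker ∂_1 − rank ∂_2 = (9 − 4) − 5 = 0, and the invariant factors of ∂_2 are all 1, so H_1 ≅ 0.
  H_2: rank ker ∂_2 − rank ∂_3 = (6 − 5) − 0 = 1, and there is no ∂_3, so H_2 ≅ Z.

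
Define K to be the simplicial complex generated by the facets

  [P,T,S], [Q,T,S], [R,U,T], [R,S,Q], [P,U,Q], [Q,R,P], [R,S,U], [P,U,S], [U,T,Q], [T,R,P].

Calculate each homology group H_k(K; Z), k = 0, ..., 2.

H_0 = Z,  H_1 = Z/2,  H_2 = 0.

Order the vertices as P < Q < R < S < T < U. Listing each simplex with vertices in this order, K has dimension 2 with simplices:

  0-simplices (6): P, Q, R, S, T, U
  1-simplices (15): PQ, PR, PS, PT, PU, QR, QS, QT, QU, RS, RT, RU, ST, SU, TU
  2-simplices (10): PQR, PQU, PRT, PST, PSU, QRS, QST, QTU, RSU, RTU

giving chain groups C_0 ≅ Z^6, C_1 ≅ Z^15, C_2 ≅ Z^10.

∂_1: C_1 → C_0 sends each edge [p,q] (with p < q) to q − p.
As a 6×15 matrix over Z this has rank 5, with invariant factors (1,1,1,1,1).

The boundary map ∂_2: C_2 → C_1 maps a triangle to the signed sum of its edges. For instance
  ∂QST = ST − QT + QS,
  ∂RTU = TU − RU + RT.
The 15×10 boundary matrix has rank 10 and Smith normal form diag(1,1,1,1,1,1,1,1,1,2).

Now H_k = ker ∂_k / im ∂_{k+1}, so:

  H_0: rank C_0 − rank ∂_1 = 6 − 5 = 1, and the invariant factors of ∂_1 are all 1, so H_0 = Z.
  H_1: rank ker ∂_1 − rank ∂_2 = (15 − 5) − 10 = 0, and ∂_2 has invariant factor 2 > 1, so H_1 = Z/2.
  H_2: rank ker ∂_2 − rank ∂_3 = (10 − 10) − 0 = 0, and there is no ∂_3, so H_2 = 0.

As a check, the Euler characteristic is 6 − 15 + 10 = 1, which agrees with 1 − 0 + 0 = 1.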